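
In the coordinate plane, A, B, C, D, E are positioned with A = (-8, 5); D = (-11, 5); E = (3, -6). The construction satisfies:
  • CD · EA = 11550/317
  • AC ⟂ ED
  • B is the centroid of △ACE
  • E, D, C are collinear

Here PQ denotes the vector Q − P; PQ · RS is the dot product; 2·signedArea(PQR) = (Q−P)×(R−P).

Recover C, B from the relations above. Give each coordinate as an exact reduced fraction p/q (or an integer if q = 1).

1. C_x = -2899/317  [E, D, C are collinear ∩ AC ⟂ ED]
2. C_y = 1123/317  [E, D, C are collinear ∩ AC ⟂ ED]
   → C = (-2899/317, 1123/317)
3. B_x = -4484/951  [B is the centroid of △ACE]
4. B_y = 806/951  [B is the centroid of △ACE]
   → B = (-4484/951, 806/951)

B = (-4484/951, 806/951)
C = (-2899/317, 1123/317)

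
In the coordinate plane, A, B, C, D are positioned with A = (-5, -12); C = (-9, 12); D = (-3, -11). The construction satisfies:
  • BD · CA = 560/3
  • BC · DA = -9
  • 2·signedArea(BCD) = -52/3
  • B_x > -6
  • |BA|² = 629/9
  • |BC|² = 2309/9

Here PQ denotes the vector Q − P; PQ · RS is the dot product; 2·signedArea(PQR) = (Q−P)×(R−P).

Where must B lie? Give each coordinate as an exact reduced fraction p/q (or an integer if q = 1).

1. B_x = -17/3  [BD · CA = 560/3 ∩ BC · DA = -9]
2. B_y = -11/3  [BD · CA = 560/3 ∩ BC · DA = -9]
   → B = (-17/3, -11/3)

B = (-17/3, -11/3)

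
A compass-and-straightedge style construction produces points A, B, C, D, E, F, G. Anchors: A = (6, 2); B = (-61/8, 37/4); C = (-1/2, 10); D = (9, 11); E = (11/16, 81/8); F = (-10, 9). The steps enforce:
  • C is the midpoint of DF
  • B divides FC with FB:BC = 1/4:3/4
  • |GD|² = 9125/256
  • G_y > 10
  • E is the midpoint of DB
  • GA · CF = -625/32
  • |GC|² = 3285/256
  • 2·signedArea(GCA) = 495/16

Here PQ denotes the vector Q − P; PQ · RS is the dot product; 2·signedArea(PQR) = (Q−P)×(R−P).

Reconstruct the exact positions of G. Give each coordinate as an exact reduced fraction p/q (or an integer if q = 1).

G = (49/16, 83/8)

1. G_x = 49/16  [2·signedArea(GCA) = 495/16 ∩ GA · CF = -625/32]
2. G_y = 83/8  [2·signedArea(GCA) = 495/16 ∩ GA · CF = -625/32]
   → G = (49/16, 83/8)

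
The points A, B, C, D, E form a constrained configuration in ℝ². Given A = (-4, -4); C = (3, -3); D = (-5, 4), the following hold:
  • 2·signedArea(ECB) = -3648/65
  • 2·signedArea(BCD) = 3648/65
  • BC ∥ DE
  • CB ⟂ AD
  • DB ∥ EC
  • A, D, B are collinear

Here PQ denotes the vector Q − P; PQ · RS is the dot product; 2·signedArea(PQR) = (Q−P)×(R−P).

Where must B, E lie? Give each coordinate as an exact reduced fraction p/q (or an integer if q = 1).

B = (-261/65, -252/65)
E = (131/65, 317/65)

1. B_x = -261/65  [A, D, B are collinear ∩ CB ⟂ AD]
2. B_y = -252/65  [A, D, B are collinear ∩ CB ⟂ AD]
   → B = (-261/65, -252/65)
3. E_x = 131/65  [DB ∥ EC ∩ BC ∥ DE]
4. E_y = 317/65  [DB ∥ EC ∩ BC ∥ DE]
   → E = (131/65, 317/65)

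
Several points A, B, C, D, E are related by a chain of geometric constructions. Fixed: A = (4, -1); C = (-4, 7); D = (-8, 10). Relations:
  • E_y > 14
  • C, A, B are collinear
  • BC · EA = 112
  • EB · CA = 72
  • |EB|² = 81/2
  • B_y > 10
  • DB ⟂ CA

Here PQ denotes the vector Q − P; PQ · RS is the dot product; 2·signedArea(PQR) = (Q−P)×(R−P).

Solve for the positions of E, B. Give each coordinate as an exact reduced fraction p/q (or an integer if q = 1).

1. B_x = -15/2  [C, A, B are collinear ∩ DB ⟂ CA]
2. B_y = 21/2  [C, A, B are collinear ∩ DB ⟂ CA]
   → B = (-15/2, 21/2)
3. E_x = -12  [line -8·x + 8·y + -216 = 0 ∩ |EB|² = 81/2]
4. E_y = 15  [line -8·x + 8·y + -216 = 0 ∩ |EB|² = 81/2]
   → E = (-12, 15)

B = (-15/2, 21/2)
E = (-12, 15)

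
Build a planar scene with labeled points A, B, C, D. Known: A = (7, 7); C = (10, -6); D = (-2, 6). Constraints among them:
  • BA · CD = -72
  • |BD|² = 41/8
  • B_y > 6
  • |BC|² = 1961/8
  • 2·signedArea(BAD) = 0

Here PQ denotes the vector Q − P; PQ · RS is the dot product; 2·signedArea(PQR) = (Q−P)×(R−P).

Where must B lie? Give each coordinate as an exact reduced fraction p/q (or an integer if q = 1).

B = (1/4, 25/4)

1. B_x = 1/4  [2·signedArea(BAD) = 0 ∩ BA · CD = -72]
2. B_y = 25/4  [2·signedArea(BAD) = 0 ∩ BA · CD = -72]
   → B = (1/4, 25/4)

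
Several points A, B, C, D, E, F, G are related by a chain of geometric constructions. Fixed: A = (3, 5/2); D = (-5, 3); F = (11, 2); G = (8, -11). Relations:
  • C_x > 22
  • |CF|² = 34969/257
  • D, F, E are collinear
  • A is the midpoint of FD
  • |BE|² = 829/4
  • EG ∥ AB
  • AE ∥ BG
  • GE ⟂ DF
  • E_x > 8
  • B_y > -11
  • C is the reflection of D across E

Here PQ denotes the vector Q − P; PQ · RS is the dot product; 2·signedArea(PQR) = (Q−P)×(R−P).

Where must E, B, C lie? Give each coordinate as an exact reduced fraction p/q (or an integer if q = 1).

B = (560/257, -5467/514)
C = (5819/257, 327/257)
E = (2267/257, 549/257)

1. E_x = 2267/257  [D, F, E are collinear ∩ GE ⟂ DF]
2. E_y = 549/257  [D, F, E are collinear ∩ GE ⟂ DF]
   → E = (2267/257, 549/257)
3. B_x = 560/257  [AE ∥ BG ∩ EG ∥ AB]
4. B_y = -5467/514  [AE ∥ BG ∩ EG ∥ AB]
   → B = (560/257, -5467/514)
5. C_x = 5819/257  [C is the reflection of D across E]
6. C_y = 327/257  [C is the reflection of D across E]
   → C = (5819/257, 327/257)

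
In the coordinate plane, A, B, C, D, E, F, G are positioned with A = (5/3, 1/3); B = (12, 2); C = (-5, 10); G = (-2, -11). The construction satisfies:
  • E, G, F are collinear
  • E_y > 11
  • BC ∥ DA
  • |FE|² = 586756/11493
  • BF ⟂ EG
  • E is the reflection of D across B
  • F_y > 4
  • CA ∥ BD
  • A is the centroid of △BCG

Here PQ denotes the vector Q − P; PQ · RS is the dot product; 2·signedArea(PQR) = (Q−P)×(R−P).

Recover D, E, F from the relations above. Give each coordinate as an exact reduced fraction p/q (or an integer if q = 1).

D = (56/3, -23/3)
E = (16/3, 35/3)
F = (4002/1277, 6217/1277)

1. D_x = 56/3  [BC ∥ DA ∩ CA ∥ BD]
2. D_y = -23/3  [BC ∥ DA ∩ CA ∥ BD]
   → D = (56/3, -23/3)
3. E_x = 16/3  [E is the reflection of D across B]
4. E_y = 35/3  [E is the reflection of D across B]
   → E = (16/3, 35/3)
5. F_x = 4002/1277  [E, G, F are collinear ∩ BF ⟂ EG]
6. F_y = 6217/1277  [E, G, F are collinear ∩ BF ⟂ EG]
   → F = (4002/1277, 6217/1277)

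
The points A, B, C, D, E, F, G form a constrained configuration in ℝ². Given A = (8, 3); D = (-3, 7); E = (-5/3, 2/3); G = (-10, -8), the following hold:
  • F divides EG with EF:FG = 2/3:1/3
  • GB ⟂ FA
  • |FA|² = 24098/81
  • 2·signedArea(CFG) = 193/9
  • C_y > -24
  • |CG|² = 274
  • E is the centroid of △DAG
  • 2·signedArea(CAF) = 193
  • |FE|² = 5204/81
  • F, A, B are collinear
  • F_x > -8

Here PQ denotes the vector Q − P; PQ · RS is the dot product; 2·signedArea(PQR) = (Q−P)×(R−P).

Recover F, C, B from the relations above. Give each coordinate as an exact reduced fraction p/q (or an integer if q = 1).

B = (-255069/24098, -166343/24098)
C = (-17, -23)
F = (-65/9, -46/9)

1. F_x = -65/9  [F divides EG with EF:FG = 2/3:1/3]
2. F_y = -46/9  [F divides EG with EF:FG = 2/3:1/3]
   → F = (-65/9, -46/9)
3. C_x = -17  [2·signedArea(CAF) = 193 ∩ 2·signedArea(CFG) = 193/9]
4. C_y = -23  [2·signedArea(CAF) = 193 ∩ 2·signedArea(CFG) = 193/9]
   → C = (-17, -23)
5. B_x = -255069/24098  [F, A, B are collinear ∩ GB ⟂ FA]
6. B_y = -166343/24098  [F, A, B are collinear ∩ GB ⟂ FA]
   → B = (-255069/24098, -166343/24098)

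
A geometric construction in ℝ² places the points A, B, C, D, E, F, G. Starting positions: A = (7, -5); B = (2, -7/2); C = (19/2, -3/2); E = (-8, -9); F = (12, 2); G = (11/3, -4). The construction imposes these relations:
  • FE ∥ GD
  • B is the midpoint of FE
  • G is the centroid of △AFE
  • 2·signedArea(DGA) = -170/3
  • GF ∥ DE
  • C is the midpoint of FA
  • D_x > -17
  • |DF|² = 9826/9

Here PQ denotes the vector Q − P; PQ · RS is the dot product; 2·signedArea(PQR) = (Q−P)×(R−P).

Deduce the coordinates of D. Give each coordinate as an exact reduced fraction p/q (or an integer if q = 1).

D = (-49/3, -15)

1. D_x = -49/3  [GF ∥ DE ∩ FE ∥ GD]
2. D_y = -15  [GF ∥ DE ∩ FE ∥ GD]
   → D = (-49/3, -15)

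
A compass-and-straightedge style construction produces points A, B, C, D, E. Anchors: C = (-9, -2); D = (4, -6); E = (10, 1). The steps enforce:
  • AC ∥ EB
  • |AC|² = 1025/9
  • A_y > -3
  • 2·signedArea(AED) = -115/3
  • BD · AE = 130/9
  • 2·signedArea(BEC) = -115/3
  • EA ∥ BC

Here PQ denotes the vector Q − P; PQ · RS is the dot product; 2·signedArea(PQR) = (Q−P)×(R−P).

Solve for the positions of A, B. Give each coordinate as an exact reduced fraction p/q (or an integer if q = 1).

A = (5/3, -7/3)
B = (-2/3, 4/3)

1. A_x = 5/3  [line 7·x + -6·y + -77/3 = 0 ∩ |AC|² = 1025/9]
2. A_y = -7/3  [line 7·x + -6·y + -77/3 = 0 ∩ |AC|² = 1025/9]
   → A = (5/3, -7/3)
3. B_x = -2/3  [EA ∥ BC ∩ AC ∥ EB]
4. B_y = 4/3  [EA ∥ BC ∩ AC ∥ EB]
   → B = (-2/3, 4/3)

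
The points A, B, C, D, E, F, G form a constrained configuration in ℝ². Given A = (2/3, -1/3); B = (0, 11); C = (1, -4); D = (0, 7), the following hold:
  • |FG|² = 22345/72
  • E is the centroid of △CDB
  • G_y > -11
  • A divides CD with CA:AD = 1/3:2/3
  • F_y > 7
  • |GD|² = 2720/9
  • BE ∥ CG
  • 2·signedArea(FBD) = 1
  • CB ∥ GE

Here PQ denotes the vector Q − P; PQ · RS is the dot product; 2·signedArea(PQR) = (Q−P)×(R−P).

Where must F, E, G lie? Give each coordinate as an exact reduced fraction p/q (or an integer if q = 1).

E = (1/3, 14/3)
F = (1/4, 29/4)
G = (4/3, -31/3)

1. F_x = 1/4  [2·signedArea(FBD) = 1]
2. E_x = 1/3  [E is the centroid of △CDB]
3. E_y = 14/3  [E is the centroid of △CDB]
   → E = (1/3, 14/3)
4. G_x = 4/3  [CB ∥ GE ∩ BE ∥ CG]
5. G_y = -31/3  [CB ∥ GE ∩ BE ∥ CG]
   → G = (4/3, -31/3)
6. F_y = 29/4  [|FG|² = 22345/72]
   → F = (1/4, 29/4)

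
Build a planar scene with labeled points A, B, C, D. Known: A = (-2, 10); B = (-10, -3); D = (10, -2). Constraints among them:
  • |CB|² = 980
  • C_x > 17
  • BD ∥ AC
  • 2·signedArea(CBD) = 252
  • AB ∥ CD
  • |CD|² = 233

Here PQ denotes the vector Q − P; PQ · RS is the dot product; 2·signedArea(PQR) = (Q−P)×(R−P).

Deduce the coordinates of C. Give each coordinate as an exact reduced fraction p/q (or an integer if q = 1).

C = (18, 11)

1. C_x = 18  [AB ∥ CD ∩ BD ∥ AC]
2. C_y = 11  [AB ∥ CD ∩ BD ∥ AC]
   → C = (18, 11)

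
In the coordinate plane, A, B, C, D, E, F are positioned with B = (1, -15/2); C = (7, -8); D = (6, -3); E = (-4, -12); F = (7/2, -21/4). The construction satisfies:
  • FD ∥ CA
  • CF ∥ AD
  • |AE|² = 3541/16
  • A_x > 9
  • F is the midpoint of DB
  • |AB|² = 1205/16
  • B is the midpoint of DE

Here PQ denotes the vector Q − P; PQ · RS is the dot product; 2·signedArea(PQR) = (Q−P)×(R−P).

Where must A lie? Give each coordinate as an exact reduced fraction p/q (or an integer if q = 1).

1. A_x = 19/2  [CF ∥ AD ∩ FD ∥ CA]
2. A_y = -23/4  [CF ∥ AD ∩ FD ∥ CA]
   → A = (19/2, -23/4)

A = (19/2, -23/4)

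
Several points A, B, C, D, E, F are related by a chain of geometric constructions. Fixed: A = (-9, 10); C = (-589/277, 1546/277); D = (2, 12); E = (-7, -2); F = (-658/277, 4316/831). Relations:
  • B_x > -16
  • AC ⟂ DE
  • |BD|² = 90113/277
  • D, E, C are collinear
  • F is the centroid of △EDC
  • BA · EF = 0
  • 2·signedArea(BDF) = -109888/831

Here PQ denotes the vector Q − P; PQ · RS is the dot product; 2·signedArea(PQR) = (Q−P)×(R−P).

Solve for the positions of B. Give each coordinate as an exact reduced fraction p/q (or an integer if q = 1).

B = (-4397/277, 3994/277)

1. B_x = -4397/277  [BA · EF = 0 ∩ 2·signedArea(BDF) = -109888/831]
2. B_y = 3994/277  [BA · EF = 0 ∩ 2·signedArea(BDF) = -109888/831]
   → B = (-4397/277, 3994/277)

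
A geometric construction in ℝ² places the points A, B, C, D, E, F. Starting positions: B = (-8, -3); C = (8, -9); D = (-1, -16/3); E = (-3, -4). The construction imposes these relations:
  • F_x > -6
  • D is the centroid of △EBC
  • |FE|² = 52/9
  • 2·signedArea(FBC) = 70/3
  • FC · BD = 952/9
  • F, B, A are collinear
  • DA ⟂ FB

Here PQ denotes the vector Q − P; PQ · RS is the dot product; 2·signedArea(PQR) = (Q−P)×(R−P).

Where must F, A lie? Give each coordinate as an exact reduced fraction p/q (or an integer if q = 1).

1. F_x = -5  [2·signedArea(FBC) = 70/3 ∩ FC · BD = 952/9]
2. F_y = -8/3  [2·signedArea(FBC) = 70/3 ∩ FC · BD = 952/9]
   → F = (-5, -8/3)
3. A_x = -55/41  [F, B, A are collinear ∩ DA ⟂ FB]
4. A_y = -278/123  [F, B, A are collinear ∩ DA ⟂ FB]
   → A = (-55/41, -278/123)

A = (-55/41, -278/123)
F = (-5, -8/3)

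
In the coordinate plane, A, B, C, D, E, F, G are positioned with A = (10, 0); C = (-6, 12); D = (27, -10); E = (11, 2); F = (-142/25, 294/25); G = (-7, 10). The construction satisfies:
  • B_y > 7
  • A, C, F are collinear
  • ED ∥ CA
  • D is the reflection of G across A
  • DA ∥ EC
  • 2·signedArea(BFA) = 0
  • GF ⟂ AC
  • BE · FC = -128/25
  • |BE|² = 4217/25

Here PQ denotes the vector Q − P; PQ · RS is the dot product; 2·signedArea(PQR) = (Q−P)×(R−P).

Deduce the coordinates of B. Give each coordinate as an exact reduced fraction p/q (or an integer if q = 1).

1. B_x = -14/25  [2·signedArea(BFA) = 0 ∩ BE · FC = -128/25]
2. B_y = 198/25  [2·signedArea(BFA) = 0 ∩ BE · FC = -128/25]
   → B = (-14/25, 198/25)

B = (-14/25, 198/25)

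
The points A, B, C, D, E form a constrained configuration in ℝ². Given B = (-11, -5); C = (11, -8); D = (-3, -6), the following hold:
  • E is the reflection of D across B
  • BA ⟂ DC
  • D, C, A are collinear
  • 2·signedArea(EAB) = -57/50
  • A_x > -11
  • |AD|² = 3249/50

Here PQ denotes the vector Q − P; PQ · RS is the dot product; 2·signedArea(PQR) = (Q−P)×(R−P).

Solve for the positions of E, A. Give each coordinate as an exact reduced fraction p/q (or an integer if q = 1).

A = (-549/50, -243/50)
E = (-19, -4)

1. E_x = -19  [E is the reflection of D across B]
2. E_y = -4  [E is the reflection of D across B]
   → E = (-19, -4)
3. A_x = -549/50  [D, C, A are collinear ∩ BA ⟂ DC]
4. A_y = -243/50  [D, C, A are collinear ∩ BA ⟂ DC]
   → A = (-549/50, -243/50)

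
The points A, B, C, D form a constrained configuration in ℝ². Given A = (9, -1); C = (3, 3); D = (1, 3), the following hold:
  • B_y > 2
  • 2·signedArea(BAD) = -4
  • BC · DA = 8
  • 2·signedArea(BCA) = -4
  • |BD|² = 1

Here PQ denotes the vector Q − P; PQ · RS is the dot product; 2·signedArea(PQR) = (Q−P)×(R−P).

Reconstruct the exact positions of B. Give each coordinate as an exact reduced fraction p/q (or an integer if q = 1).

1. B_x = 2  [BC · DA = 8 ∩ 2·signedArea(BCA) = -4]
2. B_y = 3  [BC · DA = 8 ∩ 2·signedArea(BCA) = -4]
   → B = (2, 3)

B = (2, 3)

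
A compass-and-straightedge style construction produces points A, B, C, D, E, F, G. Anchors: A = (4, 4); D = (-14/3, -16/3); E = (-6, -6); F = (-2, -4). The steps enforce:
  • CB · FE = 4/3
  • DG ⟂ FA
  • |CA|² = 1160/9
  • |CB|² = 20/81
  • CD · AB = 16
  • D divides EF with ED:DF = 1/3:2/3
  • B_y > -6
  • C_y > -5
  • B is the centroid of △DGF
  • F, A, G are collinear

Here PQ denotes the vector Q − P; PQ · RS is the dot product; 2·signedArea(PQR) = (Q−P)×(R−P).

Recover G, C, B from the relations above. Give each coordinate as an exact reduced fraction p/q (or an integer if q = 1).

1. G_x = -18/5  [F, A, G are collinear ∩ DG ⟂ FA]
2. G_y = -92/15  [F, A, G are collinear ∩ DG ⟂ FA]
   → G = (-18/5, -92/15)
3. B_x = -154/45  [B is the centroid of △DGF]
4. B_y = -232/45  [B is the centroid of △DGF]
   → B = (-154/45, -232/45)
5. C_x = -10/3  [CD · AB = 16 ∩ CB · FE = 4/3]
6. C_y = -14/3  [CD · AB = 16 ∩ CB · FE = 4/3]
   → C = (-10/3, -14/3)

B = (-154/45, -232/45)
C = (-10/3, -14/3)
G = (-18/5, -92/15)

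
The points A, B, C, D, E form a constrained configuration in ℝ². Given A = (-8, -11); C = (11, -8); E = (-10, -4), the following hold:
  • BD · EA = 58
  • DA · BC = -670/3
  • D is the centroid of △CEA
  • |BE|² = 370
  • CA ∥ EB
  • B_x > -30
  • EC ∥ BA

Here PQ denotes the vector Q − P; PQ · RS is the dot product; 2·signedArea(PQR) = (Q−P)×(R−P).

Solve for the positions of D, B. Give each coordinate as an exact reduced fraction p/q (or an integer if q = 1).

B = (-29, -7)
D = (-7/3, -23/3)

1. D_x = -7/3  [D is the centroid of △CEA]
2. D_y = -23/3  [D is the centroid of △CEA]
   → D = (-7/3, -23/3)
3. B_x = -29  [EC ∥ BA ∩ CA ∥ EB]
4. B_y = -7  [EC ∥ BA ∩ CA ∥ EB]
   → B = (-29, -7)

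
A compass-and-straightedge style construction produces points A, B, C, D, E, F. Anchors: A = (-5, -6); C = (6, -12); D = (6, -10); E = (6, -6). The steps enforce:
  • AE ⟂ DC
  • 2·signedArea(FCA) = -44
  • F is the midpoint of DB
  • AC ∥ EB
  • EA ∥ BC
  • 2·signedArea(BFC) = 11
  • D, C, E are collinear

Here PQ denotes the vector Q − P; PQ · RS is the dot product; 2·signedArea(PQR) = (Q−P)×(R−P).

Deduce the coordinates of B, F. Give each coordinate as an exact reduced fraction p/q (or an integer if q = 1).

1. B_x = 17  [EA ∥ BC ∩ AC ∥ EB]
2. B_y = -12  [EA ∥ BC ∩ AC ∥ EB]
   → B = (17, -12)
3. F_x = 23/2  [F is the midpoint of DB]
4. F_y = -11  [F is the midpoint of DB]
   → F = (23/2, -11)

B = (17, -12)
F = (23/2, -11)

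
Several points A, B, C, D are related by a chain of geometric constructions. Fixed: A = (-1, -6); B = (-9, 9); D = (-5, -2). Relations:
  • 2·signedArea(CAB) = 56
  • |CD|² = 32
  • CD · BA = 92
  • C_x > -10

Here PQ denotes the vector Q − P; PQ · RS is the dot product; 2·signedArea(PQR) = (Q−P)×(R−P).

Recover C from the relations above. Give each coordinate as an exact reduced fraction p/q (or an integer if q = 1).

1. C_x = -9  [2·signedArea(CAB) = 56 ∩ CD · BA = 92]
2. C_y = 2  [2·signedArea(CAB) = 56 ∩ CD · BA = 92]
   → C = (-9, 2)

C = (-9, 2)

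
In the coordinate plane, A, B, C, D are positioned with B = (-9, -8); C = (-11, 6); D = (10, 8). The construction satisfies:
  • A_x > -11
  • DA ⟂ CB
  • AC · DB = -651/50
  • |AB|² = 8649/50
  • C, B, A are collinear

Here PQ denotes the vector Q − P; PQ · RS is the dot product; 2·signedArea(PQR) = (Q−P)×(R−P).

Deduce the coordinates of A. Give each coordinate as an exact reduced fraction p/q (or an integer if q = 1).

1. A_x = -543/50  [C, B, A are collinear ∩ DA ⟂ CB]
2. A_y = 251/50  [C, B, A are collinear ∩ DA ⟂ CB]
   → A = (-543/50, 251/50)

A = (-543/50, 251/50)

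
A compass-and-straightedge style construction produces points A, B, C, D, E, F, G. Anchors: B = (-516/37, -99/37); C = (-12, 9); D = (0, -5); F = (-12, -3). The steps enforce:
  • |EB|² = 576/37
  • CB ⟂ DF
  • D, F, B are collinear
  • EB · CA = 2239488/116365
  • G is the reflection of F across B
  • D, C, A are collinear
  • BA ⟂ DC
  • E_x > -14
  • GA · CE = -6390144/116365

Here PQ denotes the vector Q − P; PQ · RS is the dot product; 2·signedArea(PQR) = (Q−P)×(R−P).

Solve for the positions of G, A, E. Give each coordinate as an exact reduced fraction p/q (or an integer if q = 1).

1. G_x = -588/37  [G is the reflection of F across B]
2. G_y = -87/37  [G is the reflection of F across B]
   → G = (-588/37, -87/37)
3. A_x = -22188/3145  [D, C, A are collinear ∩ BA ⟂ DC]
4. A_y = 10161/3145  [D, C, A are collinear ∩ BA ⟂ DC]
   → A = (-22188/3145, 10161/3145)
5. E_x = -492/37  [EB · CA = 2239488/116365 ∩ GA · CE = -6390144/116365]
6. E_y = 45/37  [EB · CA = 2239488/116365 ∩ GA · CE = -6390144/116365]
   → E = (-492/37, 45/37)

A = (-22188/3145, 10161/3145)
E = (-492/37, 45/37)
G = (-588/37, -87/37)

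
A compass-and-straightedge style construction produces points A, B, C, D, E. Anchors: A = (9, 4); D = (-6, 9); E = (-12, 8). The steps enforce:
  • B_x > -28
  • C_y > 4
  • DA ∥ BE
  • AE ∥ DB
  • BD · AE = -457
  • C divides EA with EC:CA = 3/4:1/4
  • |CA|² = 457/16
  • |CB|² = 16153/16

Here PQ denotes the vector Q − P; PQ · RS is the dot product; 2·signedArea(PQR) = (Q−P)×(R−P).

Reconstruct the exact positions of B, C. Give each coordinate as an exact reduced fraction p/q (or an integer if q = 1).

1. B_x = -27  [DA ∥ BE ∩ AE ∥ DB]
2. B_y = 13  [DA ∥ BE ∩ AE ∥ DB]
   → B = (-27, 13)
3. C_x = 15/4  [C divides EA with EC:CA = 3/4:1/4]
4. C_y = 5  [C divides EA with EC:CA = 3/4:1/4]
   → C = (15/4, 5)

B = (-27, 13)
C = (15/4, 5)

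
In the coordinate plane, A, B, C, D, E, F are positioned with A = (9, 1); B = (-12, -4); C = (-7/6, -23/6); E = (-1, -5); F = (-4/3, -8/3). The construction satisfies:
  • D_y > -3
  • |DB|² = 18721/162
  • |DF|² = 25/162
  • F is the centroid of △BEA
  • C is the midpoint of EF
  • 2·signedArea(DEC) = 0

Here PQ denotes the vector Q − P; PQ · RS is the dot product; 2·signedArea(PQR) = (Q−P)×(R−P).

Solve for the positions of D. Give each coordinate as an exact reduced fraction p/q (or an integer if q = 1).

D = (-25/18, -41/18)

1. D_x = -25/18  [line -7/6·x + -1/6·y + -2 = 0 ∩ |DF|² = 25/162]
2. D_y = -41/18  [line -7/6·x + -1/6·y + -2 = 0 ∩ |DF|² = 25/162]
   → D = (-25/18, -41/18)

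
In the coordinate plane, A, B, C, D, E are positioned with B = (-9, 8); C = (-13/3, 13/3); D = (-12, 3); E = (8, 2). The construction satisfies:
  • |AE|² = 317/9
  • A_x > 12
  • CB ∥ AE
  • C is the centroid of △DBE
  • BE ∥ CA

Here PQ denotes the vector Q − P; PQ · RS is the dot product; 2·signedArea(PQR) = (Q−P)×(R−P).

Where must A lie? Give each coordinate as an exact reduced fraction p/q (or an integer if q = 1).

A = (38/3, -5/3)

1. A_x = 38/3  [CB ∥ AE ∩ BE ∥ CA]
2. A_y = -5/3  [CB ∥ AE ∩ BE ∥ CA]
   → A = (38/3, -5/3)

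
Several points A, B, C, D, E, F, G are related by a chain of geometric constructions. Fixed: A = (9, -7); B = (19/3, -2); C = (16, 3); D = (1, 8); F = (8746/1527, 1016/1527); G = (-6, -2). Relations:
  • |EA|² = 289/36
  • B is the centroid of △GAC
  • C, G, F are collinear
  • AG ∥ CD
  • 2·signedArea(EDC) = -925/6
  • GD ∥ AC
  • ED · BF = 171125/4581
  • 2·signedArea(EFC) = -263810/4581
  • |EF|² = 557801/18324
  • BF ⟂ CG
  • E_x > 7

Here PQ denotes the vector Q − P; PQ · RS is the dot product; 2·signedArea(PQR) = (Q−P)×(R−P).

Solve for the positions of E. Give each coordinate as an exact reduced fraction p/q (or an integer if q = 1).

E = (23/3, -9/2)

1. E_x = 23/3  [2·signedArea(EFC) = -263810/4581 ∩ 2·signedArea(EDC) = -925/6]
2. E_y = -9/2  [2·signedArea(EFC) = -263810/4581 ∩ 2·signedArea(EDC) = -925/6]
   → E = (23/3, -9/2)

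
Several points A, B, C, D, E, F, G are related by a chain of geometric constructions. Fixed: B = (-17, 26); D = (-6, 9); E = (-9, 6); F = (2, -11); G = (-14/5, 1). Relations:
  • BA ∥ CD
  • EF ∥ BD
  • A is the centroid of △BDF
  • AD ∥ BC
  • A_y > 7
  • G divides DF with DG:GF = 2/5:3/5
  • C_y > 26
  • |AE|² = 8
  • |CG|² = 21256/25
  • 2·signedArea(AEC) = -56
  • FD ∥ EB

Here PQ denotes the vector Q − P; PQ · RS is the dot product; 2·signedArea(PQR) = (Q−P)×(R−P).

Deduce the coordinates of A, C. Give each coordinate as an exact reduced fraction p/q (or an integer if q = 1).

1. A_x = -7  [A is the centroid of △BDF]
2. A_y = 8  [A is the centroid of △BDF]
   → A = (-7, 8)
3. C_x = -16  [BA ∥ CD ∩ AD ∥ BC]
4. C_y = 27  [BA ∥ CD ∩ AD ∥ BC]
   → C = (-16, 27)

A = (-7, 8)
C = (-16, 27)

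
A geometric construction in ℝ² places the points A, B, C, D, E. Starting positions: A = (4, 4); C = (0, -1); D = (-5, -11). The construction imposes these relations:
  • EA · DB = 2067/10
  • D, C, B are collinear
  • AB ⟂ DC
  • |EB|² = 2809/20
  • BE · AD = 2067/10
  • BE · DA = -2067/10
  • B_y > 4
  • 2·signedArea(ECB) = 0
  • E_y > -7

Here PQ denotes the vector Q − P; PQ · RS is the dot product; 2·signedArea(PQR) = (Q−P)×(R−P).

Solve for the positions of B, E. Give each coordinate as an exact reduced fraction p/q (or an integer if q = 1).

B = (14/5, 23/5)
E = (-5/2, -6)

1. B_x = 14/5  [D, C, B are collinear ∩ AB ⟂ DC]
2. B_y = 23/5  [D, C, B are collinear ∩ AB ⟂ DC]
   → B = (14/5, 23/5)
3. E_x = -5/2  [2·signedArea(ECB) = 0 ∩ BE · AD = 2067/10]
4. E_y = -6  [2·signedArea(ECB) = 0 ∩ BE · AD = 2067/10]
   → E = (-5/2, -6)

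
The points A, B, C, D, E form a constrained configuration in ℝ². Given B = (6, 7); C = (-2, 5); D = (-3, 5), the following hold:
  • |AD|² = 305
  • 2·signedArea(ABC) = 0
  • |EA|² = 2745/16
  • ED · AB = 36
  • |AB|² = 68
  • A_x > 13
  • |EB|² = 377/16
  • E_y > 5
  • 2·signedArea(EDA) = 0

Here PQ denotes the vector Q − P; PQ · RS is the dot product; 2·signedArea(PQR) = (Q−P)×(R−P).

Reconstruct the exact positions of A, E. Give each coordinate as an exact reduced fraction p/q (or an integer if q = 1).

A = (14, 9)
E = (5/4, 6)

1. A_x = 14  [line 2·x + -8·y + 44 = 0 ∩ |AD|² = 305]
2. A_y = 9  [line 2·x + -8·y + 44 = 0 ∩ |AD|² = 305]
   → A = (14, 9)
3. E_x = 5/4  [2·signedArea(EDA) = 0 ∩ ED · AB = 36]
4. E_y = 6  [2·signedArea(EDA) = 0 ∩ ED · AB = 36]
   → E = (5/4, 6)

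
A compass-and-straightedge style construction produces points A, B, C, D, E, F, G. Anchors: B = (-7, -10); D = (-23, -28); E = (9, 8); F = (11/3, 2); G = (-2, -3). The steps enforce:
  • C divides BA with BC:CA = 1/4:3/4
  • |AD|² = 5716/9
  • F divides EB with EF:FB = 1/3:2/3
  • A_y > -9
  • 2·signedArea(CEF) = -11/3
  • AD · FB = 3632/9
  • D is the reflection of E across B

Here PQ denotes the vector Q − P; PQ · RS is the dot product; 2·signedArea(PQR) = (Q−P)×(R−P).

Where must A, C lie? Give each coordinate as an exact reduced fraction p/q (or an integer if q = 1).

A = (-23/3, -8)
C = (-43/6, -19/2)

1. A_x = -23/3  [line 32/3·x + 12·y + 1600/9 = 0 ∩ |AD|² = 5716/9]
2. A_y = -8  [line 32/3·x + 12·y + 1600/9 = 0 ∩ |AD|² = 5716/9]
   → A = (-23/3, -8)
3. C_x = -43/6  [C divides BA with BC:CA = 1/4:3/4]
4. C_y = -19/2  [C divides BA with BC:CA = 1/4:3/4]
   → C = (-43/6, -19/2)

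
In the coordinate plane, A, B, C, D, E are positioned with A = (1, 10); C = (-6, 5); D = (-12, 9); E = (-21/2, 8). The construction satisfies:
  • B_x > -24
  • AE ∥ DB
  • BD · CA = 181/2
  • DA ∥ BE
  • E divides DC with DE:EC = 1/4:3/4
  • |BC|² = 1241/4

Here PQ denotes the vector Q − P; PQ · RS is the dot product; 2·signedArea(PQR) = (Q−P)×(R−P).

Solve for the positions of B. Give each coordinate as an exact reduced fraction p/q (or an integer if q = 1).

B = (-47/2, 7)

1. B_x = -47/2  [DA ∥ BE ∩ AE ∥ DB]
2. B_y = 7  [DA ∥ BE ∩ AE ∥ DB]
   → B = (-47/2, 7)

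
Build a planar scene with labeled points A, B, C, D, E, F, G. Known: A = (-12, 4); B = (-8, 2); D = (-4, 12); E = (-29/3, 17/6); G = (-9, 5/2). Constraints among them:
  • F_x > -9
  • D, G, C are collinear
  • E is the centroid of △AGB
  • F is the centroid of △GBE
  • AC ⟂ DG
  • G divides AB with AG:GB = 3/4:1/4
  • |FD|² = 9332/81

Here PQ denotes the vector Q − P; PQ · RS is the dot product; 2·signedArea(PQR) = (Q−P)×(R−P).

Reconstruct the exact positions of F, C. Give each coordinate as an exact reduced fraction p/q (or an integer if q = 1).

1. F_x = -80/9  [F is the centroid of △GBE]
2. F_y = 22/9  [F is the centroid of △GBE]
   → F = (-80/9, 22/9)
3. C_x = -4164/461  [D, G, C are collinear ∩ AC ⟂ DG]
4. C_y = 1124/461  [D, G, C are collinear ∩ AC ⟂ DG]
   → C = (-4164/461, 1124/461)

C = (-4164/461, 1124/461)
F = (-80/9, 22/9)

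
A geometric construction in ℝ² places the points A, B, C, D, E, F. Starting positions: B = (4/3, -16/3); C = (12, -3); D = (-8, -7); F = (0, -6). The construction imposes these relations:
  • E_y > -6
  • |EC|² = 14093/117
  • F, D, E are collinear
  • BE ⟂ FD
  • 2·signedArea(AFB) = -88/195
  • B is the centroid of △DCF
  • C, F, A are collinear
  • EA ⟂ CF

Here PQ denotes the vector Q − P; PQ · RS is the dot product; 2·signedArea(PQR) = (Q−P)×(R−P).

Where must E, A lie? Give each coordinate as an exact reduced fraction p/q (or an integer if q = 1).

1. E_x = 272/195  [F, D, E are collinear ∩ BE ⟂ FD]
2. E_y = -1136/195  [F, D, E are collinear ∩ BE ⟂ FD]
   → E = (272/195, -1136/195)
3. A_x = 88/65  [C, F, A are collinear ∩ EA ⟂ CF]
4. A_y = -368/65  [C, F, A are collinear ∩ EA ⟂ CF]
   → A = (88/65, -368/65)

A = (88/65, -368/65)
E = (272/195, -1136/195)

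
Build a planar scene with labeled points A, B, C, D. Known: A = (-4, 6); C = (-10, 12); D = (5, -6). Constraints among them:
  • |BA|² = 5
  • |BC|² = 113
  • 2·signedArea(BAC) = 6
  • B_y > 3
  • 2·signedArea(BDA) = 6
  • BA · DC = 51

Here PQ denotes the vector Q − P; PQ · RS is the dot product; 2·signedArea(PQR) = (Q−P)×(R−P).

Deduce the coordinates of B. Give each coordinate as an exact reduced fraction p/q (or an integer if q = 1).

1. B_x = -3  [2·signedArea(BDA) = 6 ∩ 2·signedArea(BAC) = 6]
2. B_y = 4  [2·signedArea(BDA) = 6 ∩ 2·signedArea(BAC) = 6]
   → B = (-3, 4)

B = (-3, 4)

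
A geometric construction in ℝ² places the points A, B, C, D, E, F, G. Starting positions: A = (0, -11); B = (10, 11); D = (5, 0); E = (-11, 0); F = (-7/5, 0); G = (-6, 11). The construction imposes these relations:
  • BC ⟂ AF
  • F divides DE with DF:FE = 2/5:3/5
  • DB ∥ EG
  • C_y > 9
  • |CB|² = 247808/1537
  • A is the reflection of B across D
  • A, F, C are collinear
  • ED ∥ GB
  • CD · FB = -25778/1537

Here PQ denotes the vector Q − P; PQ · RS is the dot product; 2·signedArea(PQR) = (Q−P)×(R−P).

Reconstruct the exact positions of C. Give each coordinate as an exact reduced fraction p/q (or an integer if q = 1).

C = (-3990/1537, 14443/1537)

1. C_x = -3990/1537  [A, F, C are collinear ∩ BC ⟂ AF]
2. C_y = 14443/1537  [A, F, C are collinear ∩ BC ⟂ AF]
   → C = (-3990/1537, 14443/1537)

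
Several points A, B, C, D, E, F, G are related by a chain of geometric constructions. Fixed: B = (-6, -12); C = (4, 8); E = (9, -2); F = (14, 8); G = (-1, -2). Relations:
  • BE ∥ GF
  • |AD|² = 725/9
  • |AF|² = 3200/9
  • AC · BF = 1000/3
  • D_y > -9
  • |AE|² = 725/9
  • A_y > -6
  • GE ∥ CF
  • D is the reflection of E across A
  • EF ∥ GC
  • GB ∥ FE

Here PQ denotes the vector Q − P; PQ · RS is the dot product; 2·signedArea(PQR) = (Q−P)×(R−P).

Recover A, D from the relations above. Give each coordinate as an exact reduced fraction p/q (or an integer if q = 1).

A = (2/3, -16/3)
D = (-23/3, -26/3)

1. A_x = 2/3  [line -20·x + -20·y + -280/3 = 0 ∩ |AF|² = 3200/9]
2. A_y = -16/3  [line -20·x + -20·y + -280/3 = 0 ∩ |AF|² = 3200/9]
   → A = (2/3, -16/3)
3. D_x = -23/3  [D is the reflection of E across A]
4. D_y = -26/3  [D is the reflection of E across A]
   → D = (-23/3, -26/3)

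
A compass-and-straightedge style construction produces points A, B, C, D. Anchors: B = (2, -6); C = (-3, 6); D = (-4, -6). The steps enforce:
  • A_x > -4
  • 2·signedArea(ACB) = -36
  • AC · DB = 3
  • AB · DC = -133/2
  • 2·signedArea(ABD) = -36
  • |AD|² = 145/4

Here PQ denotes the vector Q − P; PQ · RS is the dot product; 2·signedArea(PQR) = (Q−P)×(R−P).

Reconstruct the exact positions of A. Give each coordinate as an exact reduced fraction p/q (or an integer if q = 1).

1. A_x = -7/2  [2·signedArea(ACB) = -36 ∩ 2·signedArea(ABD) = -36]
2. A_y = 0  [2·signedArea(ACB) = -36 ∩ 2·signedArea(ABD) = -36]
   → A = (-7/2, 0)

A = (-7/2, 0)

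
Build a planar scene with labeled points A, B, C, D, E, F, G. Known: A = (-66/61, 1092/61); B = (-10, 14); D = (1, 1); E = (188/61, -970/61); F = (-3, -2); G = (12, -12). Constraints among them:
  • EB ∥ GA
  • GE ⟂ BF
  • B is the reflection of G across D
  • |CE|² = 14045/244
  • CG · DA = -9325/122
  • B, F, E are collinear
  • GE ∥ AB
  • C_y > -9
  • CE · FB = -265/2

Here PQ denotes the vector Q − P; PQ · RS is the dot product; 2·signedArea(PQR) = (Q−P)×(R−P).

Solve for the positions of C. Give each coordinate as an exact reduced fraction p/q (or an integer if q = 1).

1. C_x = 5/122  [CG · DA = -9325/122 ∩ CE · FB = -265/2]
2. C_y = -546/61  [CG · DA = -9325/122 ∩ CE · FB = -265/2]
   → C = (5/122, -546/61)

C = (5/122, -546/61)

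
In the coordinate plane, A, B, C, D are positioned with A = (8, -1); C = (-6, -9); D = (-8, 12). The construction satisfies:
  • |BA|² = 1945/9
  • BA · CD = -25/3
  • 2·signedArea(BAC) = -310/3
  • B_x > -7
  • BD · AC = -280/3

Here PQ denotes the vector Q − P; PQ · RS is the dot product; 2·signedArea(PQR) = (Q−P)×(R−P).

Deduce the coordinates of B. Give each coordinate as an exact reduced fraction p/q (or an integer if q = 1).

1. B_x = -20/3  [BD · AC = -280/3 ∩ BA · CD = -25/3]
2. B_y = -2  [BD · AC = -280/3 ∩ BA · CD = -25/3]
   → B = (-20/3, -2)

B = (-20/3, -2)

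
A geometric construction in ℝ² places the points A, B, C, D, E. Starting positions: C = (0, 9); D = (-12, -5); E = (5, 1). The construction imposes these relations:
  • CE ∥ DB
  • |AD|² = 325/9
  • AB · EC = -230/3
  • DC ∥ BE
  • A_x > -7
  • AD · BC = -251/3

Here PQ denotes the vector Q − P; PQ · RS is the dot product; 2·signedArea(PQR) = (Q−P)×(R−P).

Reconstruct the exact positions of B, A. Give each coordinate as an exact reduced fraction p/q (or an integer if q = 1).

A = (-19/3, -3)
B = (-7, -13)

1. B_x = -7  [DC ∥ BE ∩ CE ∥ DB]
2. B_y = -13  [DC ∥ BE ∩ CE ∥ DB]
   → B = (-7, -13)
3. A_x = -19/3  [AB · EC = -230/3 ∩ AD · BC = -251/3]
4. A_y = -3  [AB · EC = -230/3 ∩ AD · BC = -251/3]
   → A = (-19/3, -3)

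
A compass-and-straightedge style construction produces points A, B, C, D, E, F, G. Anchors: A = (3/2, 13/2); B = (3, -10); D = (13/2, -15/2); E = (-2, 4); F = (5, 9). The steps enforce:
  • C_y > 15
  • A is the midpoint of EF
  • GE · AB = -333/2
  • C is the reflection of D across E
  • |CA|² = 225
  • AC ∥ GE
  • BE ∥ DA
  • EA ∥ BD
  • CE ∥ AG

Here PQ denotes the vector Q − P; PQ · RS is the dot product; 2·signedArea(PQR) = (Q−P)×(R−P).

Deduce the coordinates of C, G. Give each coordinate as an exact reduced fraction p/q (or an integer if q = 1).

1. C_x = -21/2  [C is the reflection of D across E]
2. C_y = 31/2  [C is the reflection of D across E]
   → C = (-21/2, 31/2)
3. G_x = 10  [AC ∥ GE ∩ CE ∥ AG]
4. G_y = -5  [AC ∥ GE ∩ CE ∥ AG]
   → G = (10, -5)

C = (-21/2, 31/2)
G = (10, -5)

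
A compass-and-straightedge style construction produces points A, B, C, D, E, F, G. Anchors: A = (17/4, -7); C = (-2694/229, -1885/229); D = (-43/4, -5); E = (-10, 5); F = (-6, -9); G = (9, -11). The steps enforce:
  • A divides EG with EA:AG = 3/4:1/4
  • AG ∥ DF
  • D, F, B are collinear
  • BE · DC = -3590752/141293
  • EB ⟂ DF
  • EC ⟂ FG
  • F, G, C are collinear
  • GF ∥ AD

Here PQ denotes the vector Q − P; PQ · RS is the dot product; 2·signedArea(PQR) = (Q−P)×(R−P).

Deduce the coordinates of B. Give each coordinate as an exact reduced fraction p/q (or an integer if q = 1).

B = (-9402/617, -753/617)

1. B_x = -9402/617  [D, F, B are collinear ∩ EB ⟂ DF]
2. B_y = -753/617  [D, F, B are collinear ∩ EB ⟂ DF]
   → B = (-9402/617, -753/617)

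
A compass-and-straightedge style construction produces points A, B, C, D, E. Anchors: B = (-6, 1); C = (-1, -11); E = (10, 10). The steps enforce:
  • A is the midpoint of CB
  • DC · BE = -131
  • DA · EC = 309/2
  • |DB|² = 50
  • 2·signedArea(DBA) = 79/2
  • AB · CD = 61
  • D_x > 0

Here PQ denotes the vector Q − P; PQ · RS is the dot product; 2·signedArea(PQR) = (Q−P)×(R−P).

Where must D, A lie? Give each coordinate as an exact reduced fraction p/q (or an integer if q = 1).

A = (-7/2, -5)
D = (1, 0)

1. D_x = 1  [line -16·x + -9·y + 16 = 0 ∩ |DB|² = 50]
2. D_y = 0  [line -16·x + -9·y + 16 = 0 ∩ |DB|² = 50]
   → D = (1, 0)
3. A_x = -7/2  [2·signedArea(DBA) = 79/2 ∩ A is the midpoint of CB]
4. A_y = -5  [2·signedArea(DBA) = 79/2 ∩ A is the midpoint of CB]
   → A = (-7/2, -5)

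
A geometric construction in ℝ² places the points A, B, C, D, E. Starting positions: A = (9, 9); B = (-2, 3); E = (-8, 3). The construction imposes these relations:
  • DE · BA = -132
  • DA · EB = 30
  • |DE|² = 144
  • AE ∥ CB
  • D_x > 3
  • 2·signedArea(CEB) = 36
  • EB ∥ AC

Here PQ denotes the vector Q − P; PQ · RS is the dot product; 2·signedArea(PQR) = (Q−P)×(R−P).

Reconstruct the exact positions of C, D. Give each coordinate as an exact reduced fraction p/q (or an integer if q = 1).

1. C_x = 15  [AE ∥ CB ∩ EB ∥ AC]
2. C_y = 9  [AE ∥ CB ∩ EB ∥ AC]
   → C = (15, 9)
3. D_x = 4  [DA · EB = 30 ∩ DE · BA = -132]
4. D_y = 3  [DA · EB = 30 ∩ DE · BA = -132]
   → D = (4, 3)

C = (15, 9)
D = (4, 3)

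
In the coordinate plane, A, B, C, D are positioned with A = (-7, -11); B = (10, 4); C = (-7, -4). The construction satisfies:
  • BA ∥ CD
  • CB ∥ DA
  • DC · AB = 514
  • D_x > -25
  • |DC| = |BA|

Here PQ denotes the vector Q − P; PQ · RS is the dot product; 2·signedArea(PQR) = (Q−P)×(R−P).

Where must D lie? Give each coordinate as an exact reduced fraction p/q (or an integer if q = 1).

1. D_x = -24  [CB ∥ DA ∩ BA ∥ CD]
2. D_y = -19  [CB ∥ DA ∩ BA ∥ CD]
   → D = (-24, -19)

D = (-24, -19)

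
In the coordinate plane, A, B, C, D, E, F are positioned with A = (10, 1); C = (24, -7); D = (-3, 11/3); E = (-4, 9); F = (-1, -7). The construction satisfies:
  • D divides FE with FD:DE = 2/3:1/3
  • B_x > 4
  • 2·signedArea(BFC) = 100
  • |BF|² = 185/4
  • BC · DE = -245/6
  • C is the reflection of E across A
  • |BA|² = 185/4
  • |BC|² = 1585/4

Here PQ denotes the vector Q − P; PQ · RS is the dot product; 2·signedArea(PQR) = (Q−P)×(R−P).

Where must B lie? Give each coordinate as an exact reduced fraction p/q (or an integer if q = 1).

1. B_x = 9/2  [2·signedArea(BFC) = 100 ∩ BC · DE = -245/6]
2. B_y = -3  [2·signedArea(BFC) = 100 ∩ BC · DE = -245/6]
   → B = (9/2, -3)

B = (9/2, -3)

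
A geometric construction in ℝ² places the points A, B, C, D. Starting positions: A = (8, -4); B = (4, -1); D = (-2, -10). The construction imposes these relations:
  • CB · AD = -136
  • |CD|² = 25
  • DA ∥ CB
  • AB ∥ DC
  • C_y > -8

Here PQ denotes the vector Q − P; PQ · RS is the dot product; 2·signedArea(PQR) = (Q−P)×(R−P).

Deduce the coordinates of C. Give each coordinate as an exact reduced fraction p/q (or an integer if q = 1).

C = (-6, -7)

1. C_x = -6  [DA ∥ CB ∩ AB ∥ DC]
2. C_y = -7  [DA ∥ CB ∩ AB ∥ DC]
   → C = (-6, -7)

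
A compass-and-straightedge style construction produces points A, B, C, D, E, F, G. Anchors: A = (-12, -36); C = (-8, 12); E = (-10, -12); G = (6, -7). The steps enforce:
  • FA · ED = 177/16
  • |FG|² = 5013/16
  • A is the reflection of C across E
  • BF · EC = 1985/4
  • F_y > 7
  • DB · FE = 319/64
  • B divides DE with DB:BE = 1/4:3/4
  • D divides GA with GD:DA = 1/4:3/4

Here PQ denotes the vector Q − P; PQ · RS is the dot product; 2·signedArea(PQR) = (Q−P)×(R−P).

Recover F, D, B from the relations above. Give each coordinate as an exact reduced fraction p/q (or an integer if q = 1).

B = (-11/8, -219/16)
D = (3/2, -57/4)
F = (-9/2, 29/4)

1. D_x = 3/2  [D divides GA with GD:DA = 1/4:3/4]
2. D_y = -57/4  [D divides GA with GD:DA = 1/4:3/4]
   → D = (3/2, -57/4)
3. B_x = -11/8  [B divides DE with DB:BE = 1/4:3/4]
4. B_y = -219/16  [B divides DE with DB:BE = 1/4:3/4]
   → B = (-11/8, -219/16)
5. F_x = -9/2  [FA · ED = 177/16 ∩ BF · EC = 1985/4]
6. F_y = 29/4  [FA · ED = 177/16 ∩ BF · EC = 1985/4]
   → F = (-9/2, 29/4)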